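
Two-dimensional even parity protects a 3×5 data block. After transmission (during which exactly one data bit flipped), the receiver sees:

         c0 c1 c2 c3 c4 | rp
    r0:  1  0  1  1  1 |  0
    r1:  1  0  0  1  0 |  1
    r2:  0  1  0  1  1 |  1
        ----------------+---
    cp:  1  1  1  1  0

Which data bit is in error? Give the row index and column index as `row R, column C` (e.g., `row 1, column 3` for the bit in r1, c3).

Recompute each row's even parity and compare to rp:
  r0: data parity 0, sent rp 0 → ok
  r1: data parity 0, sent rp 1 → mismatch
  r2: data parity 1, sent rp 1 → ok
Recompute each column's even parity and compare to cp:
  c0: data parity 0, sent cp 1 → mismatch
  c1: data parity 1, sent cp 1 → ok
  c2: data parity 1, sent cp 1 → ok
  c3: data parity 1, sent cp 1 → ok
  c4: data parity 0, sent cp 0 → ok
Exactly one row (r1) and one column (c0) fail → the flipped bit is at their intersection.

row 1, column 0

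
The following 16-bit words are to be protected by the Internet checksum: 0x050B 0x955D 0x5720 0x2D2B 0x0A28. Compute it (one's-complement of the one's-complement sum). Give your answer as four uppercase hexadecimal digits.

One's-complement addition (fold any carry out of bit 15 back into bit 0):
  0x050B + 0x955D = 0x09A68
  0x9A68 + 0x5720 = 0x0F188
  0xF188 + 0x2D2B = 0x11EB3 → wrap carry → 0x1EB4
  0x1EB4 + 0x0A28 = 0x028DC
One's-complement sum = 0x28DC.
Checksum = ~0x28DC & 0xFFFF = 0xD723.

D723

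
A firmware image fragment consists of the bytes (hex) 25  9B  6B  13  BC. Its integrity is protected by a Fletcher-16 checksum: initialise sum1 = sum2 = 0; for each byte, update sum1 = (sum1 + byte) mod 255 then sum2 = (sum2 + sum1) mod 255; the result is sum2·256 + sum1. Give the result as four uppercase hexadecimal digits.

4DFB

Running sums (mod 255):
  after byte 0 (25): sum1=37, sum2=37
  after byte 1 (9B): sum1=192, sum2=229
  after byte 2 (6B): sum1=44, sum2=18
  after byte 3 (13): sum1=63, sum2=81
  after byte 4 (BC): sum1=251, sum2=77
Checksum = sum2·256 + sum1 = 77·256 + 251 = 19963 = 0x4DFB.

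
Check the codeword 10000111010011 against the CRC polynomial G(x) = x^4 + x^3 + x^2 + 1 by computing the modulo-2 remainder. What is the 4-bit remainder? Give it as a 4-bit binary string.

Modulo-2 division of 10000111010011 by 11101:
  pos 0: 10000 XOR 11101 = 01101
  pos 1: 11011 XOR 11101 = 00110
  pos 3: 11011 XOR 11101 = 00110
  pos 5: 11001 XOR 11101 = 00100
  pos 7: 10000 XOR 11101 = 01101
  pos 8: 11011 XOR 11101 = 00110
Remainder = 1101 (nonzero — an error is detected).

1101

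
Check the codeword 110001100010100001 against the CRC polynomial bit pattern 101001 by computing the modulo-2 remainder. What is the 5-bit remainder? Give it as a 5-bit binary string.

00000

Modulo-2 division of 110001100010100001 by 101001:
  pos 0: 110001 XOR 101001 = 011000
  pos 1: 110001 XOR 101001 = 011000
  pos 2: 110000 XOR 101001 = 011001
  pos 3: 110010 XOR 101001 = 011011
  pos 4: 110110 XOR 101001 = 011111
  pos 5: 111111 XOR 101001 = 010110
  pos 6: 101100 XOR 101001 = 000101
  pos 9: 101100 XOR 101001 = 000101
  pos 12: 101001 XOR 101001 = 000000
Remainder = 00000 (zero — the frame passes the CRC check).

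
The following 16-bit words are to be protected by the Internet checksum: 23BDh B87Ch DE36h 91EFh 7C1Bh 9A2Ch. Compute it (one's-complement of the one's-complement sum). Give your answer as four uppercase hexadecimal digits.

One's-complement addition (fold any carry out of bit 15 back into bit 0):
  0x23BD + 0xB87C = 0x0DC39
  0xDC39 + 0xDE36 = 0x1BA6F → wrap carry → 0xBA70
  0xBA70 + 0x91EF = 0x14C5F → wrap carry → 0x4C60
  0x4C60 + 0x7C1B = 0x0C87B
  0xC87B + 0x9A2C = 0x162A7 → wrap carry → 0x62A8
One's-complement sum = 0x62A8.
Checksum = ~0x62A8 & 0xFFFF = 0x9D57.

9D57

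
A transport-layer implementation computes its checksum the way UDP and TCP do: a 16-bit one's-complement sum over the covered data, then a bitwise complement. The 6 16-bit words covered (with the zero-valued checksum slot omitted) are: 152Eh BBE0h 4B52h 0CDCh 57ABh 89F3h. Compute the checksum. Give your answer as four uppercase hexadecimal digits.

One's-complement addition (fold any carry out of bit 15 back into bit 0):
  0x152E + 0xBBE0 = 0x0D10E
  0xD10E + 0x4B52 = 0x11C60 → wrap carry → 0x1C61
  0x1C61 + 0x0CDC = 0x0293D
  0x293D + 0x57AB = 0x080E8
  0x80E8 + 0x89F3 = 0x10ADB → wrap carry → 0x0ADC
One's-complement sum = 0x0ADC.
Checksum = ~0x0ADC & 0xFFFF = 0xF523.

F523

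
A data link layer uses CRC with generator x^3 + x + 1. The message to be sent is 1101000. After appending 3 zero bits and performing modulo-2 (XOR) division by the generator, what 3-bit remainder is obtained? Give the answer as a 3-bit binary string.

Append 3 zeros: 1101000000. Divide by 1011 (XOR where the leading bit is 1):
  pos 0: 1101 XOR 1011 = 0110
  pos 1: 1100 XOR 1011 = 0111
  pos 2: 1110 XOR 1011 = 0101
  pos 3: 1010 XOR 1011 = 0001
  pos 6: 1000 XOR 1011 = 0011
Remainder (last 3 bits) = 011. This is the CRC / FCS.

011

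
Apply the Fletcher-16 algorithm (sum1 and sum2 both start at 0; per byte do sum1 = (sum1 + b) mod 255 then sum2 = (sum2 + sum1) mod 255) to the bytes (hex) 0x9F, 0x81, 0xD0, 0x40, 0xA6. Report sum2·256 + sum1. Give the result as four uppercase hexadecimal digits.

Running sums (mod 255):
  after byte 0 (0x9F): sum1=159, sum2=159
  after byte 1 (0x81): sum1=33, sum2=192
  after byte 2 (0xD0): sum1=241, sum2=178
  after byte 3 (0x40): sum1=50, sum2=228
  after byte 4 (0xA6): sum1=216, sum2=189
Checksum = sum2·256 + sum1 = 189·256 + 216 = 48600 = 0xBDD8.

BDD8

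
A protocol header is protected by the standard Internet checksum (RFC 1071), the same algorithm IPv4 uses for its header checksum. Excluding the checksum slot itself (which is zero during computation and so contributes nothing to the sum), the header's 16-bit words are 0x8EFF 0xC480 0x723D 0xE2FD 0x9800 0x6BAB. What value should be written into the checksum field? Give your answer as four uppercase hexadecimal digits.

5398

One's-complement addition (fold any carry out of bit 15 back into bit 0):
  0x8EFF + 0xC480 = 0x1537F → wrap carry → 0x5380
  0x5380 + 0x723D = 0x0C5BD
  0xC5BD + 0xE2FD = 0x1A8BA → wrap carry → 0xA8BB
  0xA8BB + 0x9800 = 0x140BB → wrap carry → 0x40BC
  0x40BC + 0x6BAB = 0x0AC67
One's-complement sum = 0xAC67.
Checksum = ~0xAC67 & 0xFFFF = 0x5398.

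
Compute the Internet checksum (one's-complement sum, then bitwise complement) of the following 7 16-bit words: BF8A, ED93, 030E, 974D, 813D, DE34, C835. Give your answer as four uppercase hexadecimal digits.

90DD

One's-complement addition (fold any carry out of bit 15 back into bit 0):
  0xBF8A + 0xED93 = 0x1AD1D → wrap carry → 0xAD1E
  0xAD1E + 0x030E = 0x0B02C
  0xB02C + 0x974D = 0x14779 → wrap carry → 0x477A
  0x477A + 0x813D = 0x0C8B7
  0xC8B7 + 0xDE34 = 0x1A6EB → wrap carry → 0xA6EC
  0xA6EC + 0xC835 = 0x16F21 → wrap carry → 0x6F22
One's-complement sum = 0x6F22.
Checksum = ~0x6F22 & 0xFFFF = 0x90DD.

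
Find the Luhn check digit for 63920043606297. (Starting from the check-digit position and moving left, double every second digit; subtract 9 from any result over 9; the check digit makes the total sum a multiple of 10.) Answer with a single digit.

5

Partial digits right→left: 7 9 2 6 0 6 3 4 0 0 2 9 3 6
Double every second digit counting from the check-digit position (so the 1st, 3rd, 5th, ... of the partial from the right).
  doubled (with −9 where >9): 5 4 0 6 0 4 6 → sum 25
  kept as-is: 9 6 6 4 0 9 6 → sum 40
Total = 25 + 40 = 65.
Check digit = (10 − (65 mod 10)) mod 10 = 5.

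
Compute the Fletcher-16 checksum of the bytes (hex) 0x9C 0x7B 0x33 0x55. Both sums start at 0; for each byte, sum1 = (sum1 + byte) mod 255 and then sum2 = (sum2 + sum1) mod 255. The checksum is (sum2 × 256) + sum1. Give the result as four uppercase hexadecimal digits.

Running sums (mod 255):
  after byte 0 (0x9C): sum1=156, sum2=156
  after byte 1 (0x7B): sum1=24, sum2=180
  after byte 2 (0x33): sum1=75, sum2=0
  after byte 3 (0x55): sum1=160, sum2=160
Checksum = sum2·256 + sum1 = 160·256 + 160 = 41120 = 0xA0A0.

A0A0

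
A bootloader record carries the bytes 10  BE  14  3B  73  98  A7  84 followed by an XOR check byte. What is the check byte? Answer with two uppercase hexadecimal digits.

49

XOR the bytes together:
  start with 0x10
  0x10 ⊕ 0xBE = 0xAE
  0xAE ⊕ 0x14 = 0xBA
  0xBA ⊕ 0x3B = 0x81
  0x81 ⊕ 0x73 = 0xF2
  0xF2 ⊕ 0x98 = 0x6A
  0x6A ⊕ 0xA7 = 0xCD
  0xCD ⊕ 0x84 = 0x49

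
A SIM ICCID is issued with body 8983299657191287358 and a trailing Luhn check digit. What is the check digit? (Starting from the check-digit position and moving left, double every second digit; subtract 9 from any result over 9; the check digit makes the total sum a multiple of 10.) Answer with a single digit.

Partial digits right→left: 8 5 3 7 8 2 1 9 1 7 5 6 9 9 2 3 8 9 8
Double every second digit counting from the check-digit position (so the 1st, 3rd, 5th, ... of the partial from the right).
  doubled (with −9 where >9): 7 6 7 2 2 1 9 4 7 7 → sum 52
  kept as-is: 5 7 2 9 7 6 9 3 9 → sum 57
Total = 52 + 57 = 109.
Check digit = (10 − (109 mod 10)) mod 10 = 1.

1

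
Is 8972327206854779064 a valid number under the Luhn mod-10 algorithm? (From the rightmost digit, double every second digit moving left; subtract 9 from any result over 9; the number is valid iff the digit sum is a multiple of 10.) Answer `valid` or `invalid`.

valid

From the right, keep odd positions and double even positions (subtract 9 from any doubled value over 9):
  doubled (positions 2,4,...): 3 9 5 1 3 4 4 4 9 → sum 42
  kept (positions 1,3,...): 4 0 7 4 8 0 7 3 7 8 → sum 48
Total = 90.
90 mod 10 = 0, so the number is valid.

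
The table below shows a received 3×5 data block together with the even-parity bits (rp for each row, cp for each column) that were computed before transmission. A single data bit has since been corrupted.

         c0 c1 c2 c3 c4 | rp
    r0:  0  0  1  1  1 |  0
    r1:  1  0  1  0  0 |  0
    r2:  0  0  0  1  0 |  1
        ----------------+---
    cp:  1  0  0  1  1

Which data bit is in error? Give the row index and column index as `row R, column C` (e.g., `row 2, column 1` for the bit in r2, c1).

row 0, column 3

Recompute each row's even parity and compare to rp:
  r0: data parity 1, sent rp 0 → mismatch
  r1: data parity 0, sent rp 0 → ok
  r2: data parity 1, sent rp 1 → ok
Recompute each column's even parity and compare to cp:
  c0: data parity 1, sent cp 1 → ok
  c1: data parity 0, sent cp 0 → ok
  c2: data parity 0, sent cp 0 → ok
  c3: data parity 0, sent cp 1 → mismatch
  c4: data parity 1, sent cp 1 → ok
Exactly one row (r0) and one column (c3) fail → the flipped bit is at their intersection.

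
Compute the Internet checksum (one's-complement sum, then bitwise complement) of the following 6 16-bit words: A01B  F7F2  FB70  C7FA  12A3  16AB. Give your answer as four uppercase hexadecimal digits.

One's-complement addition (fold any carry out of bit 15 back into bit 0):
  0xA01B + 0xF7F2 = 0x1980D → wrap carry → 0x980E
  0x980E + 0xFB70 = 0x1937E → wrap carry → 0x937F
  0x937F + 0xC7FA = 0x15B79 → wrap carry → 0x5B7A
  0x5B7A + 0x12A3 = 0x06E1D
  0x6E1D + 0x16AB = 0x084C8
One's-complement sum = 0x84C8.
Checksum = ~0x84C8 & 0xFFFF = 0x7B37.

7B37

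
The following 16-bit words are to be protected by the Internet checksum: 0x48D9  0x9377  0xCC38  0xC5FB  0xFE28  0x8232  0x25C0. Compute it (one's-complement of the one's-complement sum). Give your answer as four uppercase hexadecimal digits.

EB5E

One's-complement addition (fold any carry out of bit 15 back into bit 0):
  0x48D9 + 0x9377 = 0x0DC50
  0xDC50 + 0xCC38 = 0x1A888 → wrap carry → 0xA889
  0xA889 + 0xC5FB = 0x16E84 → wrap carry → 0x6E85
  0x6E85 + 0xFE28 = 0x16CAD → wrap carry → 0x6CAE
  0x6CAE + 0x8232 = 0x0EEE0
  0xEEE0 + 0x25C0 = 0x114A0 → wrap carry → 0x14A1
One's-complement sum = 0x14A1.
Checksum = ~0x14A1 & 0xFFFF = 0xEB5E.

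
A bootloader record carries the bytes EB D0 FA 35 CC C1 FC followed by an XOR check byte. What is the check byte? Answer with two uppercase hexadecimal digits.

05

XOR the bytes together:
  start with 0xEB
  0xEB ⊕ 0xD0 = 0x3B
  0x3B ⊕ 0xFA = 0xC1
  0xC1 ⊕ 0x35 = 0xF4
  0xF4 ⊕ 0xCC = 0x38
  0x38 ⊕ 0xC1 = 0xF9
  0xF9 ⊕ 0xFC = 0x05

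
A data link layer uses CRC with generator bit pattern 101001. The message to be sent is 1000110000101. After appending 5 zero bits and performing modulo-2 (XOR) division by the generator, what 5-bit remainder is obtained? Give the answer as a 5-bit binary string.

Append 5 zeros: 100011000010100000. Divide by 101001 (XOR where the leading bit is 1):
  pos 0: 100011 XOR 101001 = 001010
  pos 2: 101000 XOR 101001 = 000001
  pos 7: 100101 XOR 101001 = 001100
  pos 9: 110000 XOR 101001 = 011001
  pos 10: 110010 XOR 101001 = 011011
  pos 11: 110110 XOR 101001 = 011111
  pos 12: 111110 XOR 101001 = 010111
Remainder (last 5 bits) = 10111. This is the CRC / FCS.

10111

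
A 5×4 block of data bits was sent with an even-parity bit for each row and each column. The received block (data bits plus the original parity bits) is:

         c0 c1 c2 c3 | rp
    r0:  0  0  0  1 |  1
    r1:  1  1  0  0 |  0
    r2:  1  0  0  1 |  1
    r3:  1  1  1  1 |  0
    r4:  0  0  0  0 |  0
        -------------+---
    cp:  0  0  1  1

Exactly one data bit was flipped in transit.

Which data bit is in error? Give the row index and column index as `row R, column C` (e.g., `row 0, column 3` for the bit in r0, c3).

row 2, column 0

Recompute each row's even parity and compare to rp:
  r0: data parity 1, sent rp 1 → ok
  r1: data parity 0, sent rp 0 → ok
  r2: data parity 0, sent rp 1 → mismatch
  r3: data parity 0, sent rp 0 → ok
  r4: data parity 0, sent rp 0 → ok
Recompute each column's even parity and compare to cp:
  c0: data parity 1, sent cp 0 → mismatch
  c1: data parity 0, sent cp 0 → ok
  c2: data parity 1, sent cp 1 → ok
  c3: data parity 1, sent cp 1 → ok
Exactly one row (r2) and one column (c0) fail → the flipped bit is at their intersection.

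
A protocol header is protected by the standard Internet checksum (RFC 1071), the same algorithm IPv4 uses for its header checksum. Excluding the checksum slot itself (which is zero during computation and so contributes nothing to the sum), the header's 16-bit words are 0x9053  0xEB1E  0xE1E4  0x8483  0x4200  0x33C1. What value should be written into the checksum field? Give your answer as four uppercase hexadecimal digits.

A863

One's-complement addition (fold any carry out of bit 15 back into bit 0):
  0x9053 + 0xEB1E = 0x17B71 → wrap carry → 0x7B72
  0x7B72 + 0xE1E4 = 0x15D56 → wrap carry → 0x5D57
  0x5D57 + 0x8483 = 0x0E1DA
  0xE1DA + 0x4200 = 0x123DA → wrap carry → 0x23DB
  0x23DB + 0x33C1 = 0x0579C
One's-complement sum = 0x579C.
Checksum = ~0x579C & 0xFFFF = 0xA863.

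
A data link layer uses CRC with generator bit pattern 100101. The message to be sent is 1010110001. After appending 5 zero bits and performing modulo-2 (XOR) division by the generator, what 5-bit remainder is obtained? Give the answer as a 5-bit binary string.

Append 5 zeros: 101011000100000. Divide by 100101 (XOR where the leading bit is 1):
  pos 0: 101011 XOR 100101 = 001110
  pos 2: 111000 XOR 100101 = 011101
  pos 3: 111010 XOR 100101 = 011111
  pos 4: 111111 XOR 100101 = 011010
  pos 5: 110100 XOR 100101 = 010001
  pos 6: 100010 XOR 100101 = 000111
  pos 9: 111000 XOR 100101 = 011101
Remainder (last 5 bits) = 11101. This is the CRC / FCS.

11101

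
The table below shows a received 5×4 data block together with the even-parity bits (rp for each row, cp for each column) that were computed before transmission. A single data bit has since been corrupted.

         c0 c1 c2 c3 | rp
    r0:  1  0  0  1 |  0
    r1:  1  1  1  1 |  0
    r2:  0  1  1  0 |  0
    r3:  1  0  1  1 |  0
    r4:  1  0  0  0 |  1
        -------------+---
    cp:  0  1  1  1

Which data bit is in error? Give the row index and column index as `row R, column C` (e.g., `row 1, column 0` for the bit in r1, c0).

row 3, column 1

Recompute each row's even parity and compare to rp:
  r0: data parity 0, sent rp 0 → ok
  r1: data parity 0, sent rp 0 → ok
  r2: data parity 0, sent rp 0 → ok
  r3: data parity 1, sent rp 0 → mismatch
  r4: data parity 1, sent rp 1 → ok
Recompute each column's even parity and compare to cp:
  c0: data parity 0, sent cp 0 → ok
  c1: data parity 0, sent cp 1 → mismatch
  c2: data parity 1, sent cp 1 → ok
  c3: data parity 1, sent cp 1 → ok
Exactly one row (r3) and one column (c1) fail → the flipped bit is at their intersection.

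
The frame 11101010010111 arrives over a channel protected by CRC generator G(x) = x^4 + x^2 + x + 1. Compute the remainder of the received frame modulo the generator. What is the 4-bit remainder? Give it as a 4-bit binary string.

Modulo-2 division of 11101010010111 by 10111:
  pos 0: 11101 XOR 10111 = 01010
  pos 1: 10100 XOR 10111 = 00011
  pos 4: 11100 XOR 10111 = 01011
  pos 5: 10111 XOR 10111 = 00000
Remainder = 0111 (nonzero — an error is detected).

0111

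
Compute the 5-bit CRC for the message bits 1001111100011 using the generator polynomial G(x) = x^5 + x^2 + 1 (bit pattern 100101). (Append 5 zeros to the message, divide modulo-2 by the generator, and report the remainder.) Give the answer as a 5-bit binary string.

00101

Append 5 zeros: 100111110001100000. Divide by 100101 (XOR where the leading bit is 1):
  pos 0: 100111 XOR 100101 = 000010
  pos 4: 101100 XOR 100101 = 001001
  pos 6: 100101 XOR 100101 = 000000
  pos 12: 100000 XOR 100101 = 000101
Remainder (last 5 bits) = 00101. This is the CRC / FCS.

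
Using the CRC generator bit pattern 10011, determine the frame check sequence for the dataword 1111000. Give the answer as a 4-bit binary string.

Append 4 zeros: 11110000000. Divide by 10011 (XOR where the leading bit is 1):
  pos 0: 11110 XOR 10011 = 01101
  pos 1: 11010 XOR 10011 = 01001
  pos 2: 10010 XOR 10011 = 00001
  pos 6: 10000 XOR 10011 = 00011
Remainder (last 4 bits) = 0011. This is the CRC / FCS.

0011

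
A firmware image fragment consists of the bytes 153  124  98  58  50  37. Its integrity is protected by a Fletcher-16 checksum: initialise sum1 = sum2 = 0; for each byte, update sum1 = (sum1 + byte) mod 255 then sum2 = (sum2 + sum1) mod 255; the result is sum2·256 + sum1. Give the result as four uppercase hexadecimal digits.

Running sums (mod 255):
  after byte 0 (153): sum1=153, sum2=153
  after byte 1 (124): sum1=22, sum2=175
  after byte 2 (98): sum1=120, sum2=40
  after byte 3 (58): sum1=178, sum2=218
  after byte 4 (50): sum1=228, sum2=191
  after byte 5 (37): sum1=10, sum2=201
Checksum = sum2·256 + sum1 = 201·256 + 10 = 51466 = 0xC90A.

C90A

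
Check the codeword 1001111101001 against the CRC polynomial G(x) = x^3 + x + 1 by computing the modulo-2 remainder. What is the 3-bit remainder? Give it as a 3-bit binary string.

Modulo-2 division of 1001111101001 by 1011:
  pos 0: 1001 XOR 1011 = 0010
  pos 2: 1011 XOR 1011 = 0000
  pos 6: 1101 XOR 1011 = 0110
  pos 7: 1100 XOR 1011 = 0111
  pos 8: 1110 XOR 1011 = 0101
  pos 9: 1011 XOR 1011 = 0000
Remainder = 000 (zero — the frame passes the CRC check).

000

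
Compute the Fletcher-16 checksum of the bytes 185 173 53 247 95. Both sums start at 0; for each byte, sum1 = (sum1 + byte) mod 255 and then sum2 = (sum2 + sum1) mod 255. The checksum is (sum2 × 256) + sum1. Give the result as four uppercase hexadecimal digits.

46F3

Running sums (mod 255):
  after byte 0 (185): sum1=185, sum2=185
  after byte 1 (173): sum1=103, sum2=33
  after byte 2 (53): sum1=156, sum2=189
  after byte 3 (247): sum1=148, sum2=82
  after byte 4 (95): sum1=243, sum2=70
Checksum = sum2·256 + sum1 = 70·256 + 243 = 18163 = 0x46F3.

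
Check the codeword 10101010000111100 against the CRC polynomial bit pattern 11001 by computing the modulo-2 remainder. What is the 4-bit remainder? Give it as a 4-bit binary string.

Modulo-2 division of 10101010000111100 by 11001:
  pos 0: 10101 XOR 11001 = 01100
  pos 1: 11000 XOR 11001 = 00001
  pos 5: 11000 XOR 11001 = 00001
  pos 9: 10111 XOR 11001 = 01110
  pos 10: 11101 XOR 11001 = 00100
  pos 12: 10000 XOR 11001 = 01001
Remainder = 1001 (nonzero — an error is detected).

1001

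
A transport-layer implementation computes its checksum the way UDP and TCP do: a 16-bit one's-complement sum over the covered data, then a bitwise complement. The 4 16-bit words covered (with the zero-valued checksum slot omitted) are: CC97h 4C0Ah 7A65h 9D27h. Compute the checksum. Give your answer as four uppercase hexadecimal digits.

One's-complement addition (fold any carry out of bit 15 back into bit 0):
  0xCC97 + 0x4C0A = 0x118A1 → wrap carry → 0x18A2
  0x18A2 + 0x7A65 = 0x09307
  0x9307 + 0x9D27 = 0x1302E → wrap carry → 0x302F
One's-complement sum = 0x302F.
Checksum = ~0x302F & 0xFFFF = 0xCFD0.

CFD0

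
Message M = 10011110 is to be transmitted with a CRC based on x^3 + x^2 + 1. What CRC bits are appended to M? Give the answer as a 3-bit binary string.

Append 3 zeros: 10011110000. Divide by 1101 (XOR where the leading bit is 1):
  pos 0: 1001 XOR 1101 = 0100
  pos 1: 1001 XOR 1101 = 0100
  pos 2: 1001 XOR 1101 = 0100
  pos 3: 1001 XOR 1101 = 0100
  pos 4: 1000 XOR 1101 = 0101
  pos 5: 1010 XOR 1101 = 0111
  pos 6: 1110 XOR 1101 = 0011
Remainder (last 3 bits) = 110. This is the CRC / FCS.

110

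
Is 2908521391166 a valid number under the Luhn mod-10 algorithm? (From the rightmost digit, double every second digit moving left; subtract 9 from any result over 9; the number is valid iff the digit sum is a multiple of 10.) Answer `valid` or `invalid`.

From the right, keep odd positions and double even positions (subtract 9 from any doubled value over 9):
  doubled (positions 2,4,...): 3 2 6 4 7 9 → sum 31
  kept (positions 1,3,...): 6 1 9 1 5 0 2 → sum 24
Total = 55.
55 mod 10 = 5, so the number is invalid.

invalid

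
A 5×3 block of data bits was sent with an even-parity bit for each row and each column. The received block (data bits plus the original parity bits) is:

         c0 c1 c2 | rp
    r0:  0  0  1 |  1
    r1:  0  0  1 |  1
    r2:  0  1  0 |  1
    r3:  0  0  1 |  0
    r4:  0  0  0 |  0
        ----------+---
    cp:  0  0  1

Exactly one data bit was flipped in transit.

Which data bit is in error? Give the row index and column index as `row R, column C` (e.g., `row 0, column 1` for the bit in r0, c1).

row 3, column 1

Recompute each row's even parity and compare to rp:
  r0: data parity 1, sent rp 1 → ok
  r1: data parity 1, sent rp 1 → ok
  r2: data parity 1, sent rp 1 → ok
  r3: data parity 1, sent rp 0 → mismatch
  r4: data parity 0, sent rp 0 → ok
Recompute each column's even parity and compare to cp:
  c0: data parity 0, sent cp 0 → ok
  c1: data parity 1, sent cp 0 → mismatch
  c2: data parity 1, sent cp 1 → ok
Exactly one row (r3) and one column (c1) fail → the flipped bit is at their intersection.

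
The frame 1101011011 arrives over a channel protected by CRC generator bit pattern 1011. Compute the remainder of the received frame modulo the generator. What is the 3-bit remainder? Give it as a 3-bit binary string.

Modulo-2 division of 1101011011 by 1011:
  pos 0: 1101 XOR 1011 = 0110
  pos 1: 1100 XOR 1011 = 0111
  pos 2: 1111 XOR 1011 = 0100
  pos 3: 1001 XOR 1011 = 0010
  pos 5: 1001 XOR 1011 = 0010
Remainder = 101 (nonzero — an error is detected).

101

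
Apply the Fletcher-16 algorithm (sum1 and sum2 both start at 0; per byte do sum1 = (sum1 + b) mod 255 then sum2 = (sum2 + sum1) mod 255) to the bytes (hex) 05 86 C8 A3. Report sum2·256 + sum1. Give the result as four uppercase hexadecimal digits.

DCF7

Running sums (mod 255):
  after byte 0 (05): sum1=5, sum2=5
  after byte 1 (86): sum1=139, sum2=144
  after byte 2 (C8): sum1=84, sum2=228
  after byte 3 (A3): sum1=247, sum2=220
Checksum = sum2·256 + sum1 = 220·256 + 247 = 56567 = 0xDCF7.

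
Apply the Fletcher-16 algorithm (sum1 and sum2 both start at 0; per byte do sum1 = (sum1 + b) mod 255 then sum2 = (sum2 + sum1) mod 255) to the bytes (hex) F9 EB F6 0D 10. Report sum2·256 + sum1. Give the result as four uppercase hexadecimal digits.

A0F9

Running sums (mod 255):
  after byte 0 (F9): sum1=249, sum2=249
  after byte 1 (EB): sum1=229, sum2=223
  after byte 2 (F6): sum1=220, sum2=188
  after byte 3 (0D): sum1=233, sum2=166
  after byte 4 (10): sum1=249, sum2=160
Checksum = sum2·256 + sum1 = 160·256 + 249 = 41209 = 0xA0F9.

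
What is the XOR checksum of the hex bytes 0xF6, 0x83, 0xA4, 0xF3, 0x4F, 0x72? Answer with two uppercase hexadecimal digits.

XOR the bytes together:
  start with 0xF6
  0xF6 ⊕ 0x83 = 0x75
  0x75 ⊕ 0xA4 = 0xD1
  0xD1 ⊕ 0xF3 = 0x22
  0x22 ⊕ 0x4F = 0x6D
  0x6D ⊕ 0x72 = 0x1F

1F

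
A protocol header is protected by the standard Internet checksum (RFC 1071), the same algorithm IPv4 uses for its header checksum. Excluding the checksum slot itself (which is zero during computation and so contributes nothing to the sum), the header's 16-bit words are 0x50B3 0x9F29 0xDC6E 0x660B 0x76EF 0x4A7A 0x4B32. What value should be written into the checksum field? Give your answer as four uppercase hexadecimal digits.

One's-complement addition (fold any carry out of bit 15 back into bit 0):
  0x50B3 + 0x9F29 = 0x0EFDC
  0xEFDC + 0xDC6E = 0x1CC4A → wrap carry → 0xCC4B
  0xCC4B + 0x660B = 0x13256 → wrap carry → 0x3257
  0x3257 + 0x76EF = 0x0A946
  0xA946 + 0x4A7A = 0x0F3C0
  0xF3C0 + 0x4B32 = 0x13EF2 → wrap carry → 0x3EF3
One's-complement sum = 0x3EF3.
Checksum = ~0x3EF3 & 0xFFFF = 0xC10C.

C10C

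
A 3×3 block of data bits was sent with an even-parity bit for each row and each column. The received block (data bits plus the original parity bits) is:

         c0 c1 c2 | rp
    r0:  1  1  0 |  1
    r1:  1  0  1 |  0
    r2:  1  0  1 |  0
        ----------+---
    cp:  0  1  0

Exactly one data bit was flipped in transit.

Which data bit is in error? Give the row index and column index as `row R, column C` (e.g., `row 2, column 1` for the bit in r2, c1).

row 0, column 0

Recompute each row's even parity and compare to rp:
  r0: data parity 0, sent rp 1 → mismatch
  r1: data parity 0, sent rp 0 → ok
  r2: data parity 0, sent rp 0 → ok
Recompute each column's even parity and compare to cp:
  c0: data parity 1, sent cp 0 → mismatch
  c1: data parity 1, sent cp 1 → ok
  c2: data parity 0, sent cp 0 → ok
Exactly one row (r0) and one column (c0) fail → the flipped bit is at their intersection.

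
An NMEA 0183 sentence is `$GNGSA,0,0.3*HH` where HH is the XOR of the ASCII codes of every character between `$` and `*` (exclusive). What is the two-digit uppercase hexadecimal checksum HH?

41

XOR the ASCII codes of the payload characters:
  'G' = 0x47 → acc = 0x47
  'N' = 0x4E → acc = 0x09
  'G' = 0x47 → acc = 0x4E
  'S' = 0x53 → acc = 0x1D
  'A' = 0x41 → acc = 0x5C
  ',' = 0x2C → acc = 0x70
  '0' = 0x30 → acc = 0x40
  ',' = 0x2C → acc = 0x6C
  '0' = 0x30 → acc = 0x5C
  '.' = 0x2E → acc = 0x72
  '3' = 0x33 → acc = 0x41
Checksum = 0x41.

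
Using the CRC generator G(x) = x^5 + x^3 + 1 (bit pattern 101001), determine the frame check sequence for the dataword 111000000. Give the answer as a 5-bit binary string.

Append 5 zeros: 11100000000000. Divide by 101001 (XOR where the leading bit is 1):
  pos 0: 111000 XOR 101001 = 010001
  pos 1: 100010 XOR 101001 = 001011
  pos 3: 101100 XOR 101001 = 000101
  pos 6: 101000 XOR 101001 = 000001
Remainder (last 5 bits) = 00100. This is the CRC / FCS.

00100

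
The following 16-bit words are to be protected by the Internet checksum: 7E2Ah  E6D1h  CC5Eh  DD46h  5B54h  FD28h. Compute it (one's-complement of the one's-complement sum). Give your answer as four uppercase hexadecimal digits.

98E0

One's-complement addition (fold any carry out of bit 15 back into bit 0):
  0x7E2A + 0xE6D1 = 0x164FB → wrap carry → 0x64FC
  0x64FC + 0xCC5E = 0x1315A → wrap carry → 0x315B
  0x315B + 0xDD46 = 0x10EA1 → wrap carry → 0x0EA2
  0x0EA2 + 0x5B54 = 0x069F6
  0x69F6 + 0xFD28 = 0x1671E → wrap carry → 0x671F
One's-complement sum = 0x671F.
Checksum = ~0x671F & 0xFFFF = 0x98E0.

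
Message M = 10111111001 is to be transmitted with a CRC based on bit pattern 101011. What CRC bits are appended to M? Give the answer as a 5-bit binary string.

00011

Append 5 zeros: 1011111100100000. Divide by 101011 (XOR where the leading bit is 1):
  pos 0: 101111 XOR 101011 = 000100
  pos 3: 100110 XOR 101011 = 001101
  pos 5: 110101 XOR 101011 = 011110
  pos 6: 111100 XOR 101011 = 010111
  pos 7: 101110 XOR 101011 = 000101
  pos 10: 101000 XOR 101011 = 000011
Remainder (last 5 bits) = 00011. This is the CRC / FCS.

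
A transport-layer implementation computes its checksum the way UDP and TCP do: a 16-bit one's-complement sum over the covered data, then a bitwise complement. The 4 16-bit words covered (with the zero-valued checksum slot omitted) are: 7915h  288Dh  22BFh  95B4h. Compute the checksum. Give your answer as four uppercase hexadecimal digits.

One's-complement addition (fold any carry out of bit 15 back into bit 0):
  0x7915 + 0x288D = 0x0A1A2
  0xA1A2 + 0x22BF = 0x0C461
  0xC461 + 0x95B4 = 0x15A15 → wrap carry → 0x5A16
One's-complement sum = 0x5A16.
Checksum = ~0x5A16 & 0xFFFF = 0xA5E9.

A5E9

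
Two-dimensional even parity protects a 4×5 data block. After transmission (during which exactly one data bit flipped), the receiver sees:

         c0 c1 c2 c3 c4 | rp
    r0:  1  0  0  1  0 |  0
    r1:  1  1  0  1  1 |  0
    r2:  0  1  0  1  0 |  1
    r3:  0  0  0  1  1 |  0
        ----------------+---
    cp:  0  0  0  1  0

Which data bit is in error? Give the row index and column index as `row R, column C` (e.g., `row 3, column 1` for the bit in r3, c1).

Recompute each row's even parity and compare to rp:
  r0: data parity 0, sent rp 0 → ok
  r1: data parity 0, sent rp 0 → ok
  r2: data parity 0, sent rp 1 → mismatch
  r3: data parity 0, sent rp 0 → ok
Recompute each column's even parity and compare to cp:
  c0: data parity 0, sent cp 0 → ok
  c1: data parity 0, sent cp 0 → ok
  c2: data parity 0, sent cp 0 → ok
  c3: data parity 0, sent cp 1 → mismatch
  c4: data parity 0, sent cp 0 → ok
Exactly one row (r2) and one column (c3) fail → the flipped bit is at their intersection.

row 2, column 3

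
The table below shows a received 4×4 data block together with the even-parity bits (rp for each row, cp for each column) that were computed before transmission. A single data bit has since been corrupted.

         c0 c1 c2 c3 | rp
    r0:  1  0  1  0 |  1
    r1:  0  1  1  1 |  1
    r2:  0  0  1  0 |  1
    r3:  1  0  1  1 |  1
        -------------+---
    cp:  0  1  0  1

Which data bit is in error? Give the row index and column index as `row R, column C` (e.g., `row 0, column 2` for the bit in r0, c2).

Recompute each row's even parity and compare to rp:
  r0: data parity 0, sent rp 1 → mismatch
  r1: data parity 1, sent rp 1 → ok
  r2: data parity 1, sent rp 1 → ok
  r3: data parity 1, sent rp 1 → ok
Recompute each column's even parity and compare to cp:
  c0: data parity 0, sent cp 0 → ok
  c1: data parity 1, sent cp 1 → ok
  c2: data parity 0, sent cp 0 → ok
  c3: data parity 0, sent cp 1 → mismatch
Exactly one row (r0) and one column (c3) fail → the flipped bit is at their intersection.

row 0, column 3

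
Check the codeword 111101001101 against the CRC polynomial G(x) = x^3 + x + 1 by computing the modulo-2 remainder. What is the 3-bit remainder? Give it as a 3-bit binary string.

000

Modulo-2 division of 111101001101 by 1011:
  pos 0: 1111 XOR 1011 = 0100
  pos 1: 1000 XOR 1011 = 0011
  pos 3: 1110 XOR 1011 = 0101
  pos 4: 1010 XOR 1011 = 0001
  pos 7: 1110 XOR 1011 = 0101
  pos 8: 1011 XOR 1011 = 0000
Remainder = 000 (zero — the frame passes the CRC check).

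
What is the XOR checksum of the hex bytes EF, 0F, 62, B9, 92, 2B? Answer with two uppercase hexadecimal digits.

XOR the bytes together:
  start with 0xEF
  0xEF ⊕ 0x0F = 0xE0
  0xE0 ⊕ 0x62 = 0x82
  0x82 ⊕ 0xB9 = 0x3B
  0x3B ⊕ 0x92 = 0xA9
  0xA9 ⊕ 0x2B = 0x82

82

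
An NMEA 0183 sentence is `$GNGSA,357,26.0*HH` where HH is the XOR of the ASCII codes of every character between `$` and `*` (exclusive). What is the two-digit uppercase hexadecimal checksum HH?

XOR the ASCII codes of the payload characters:
  'G' = 0x47 → acc = 0x47
  'N' = 0x4E → acc = 0x09
  'G' = 0x47 → acc = 0x4E
  'S' = 0x53 → acc = 0x1D
  'A' = 0x41 → acc = 0x5C
  ',' = 0x2C → acc = 0x70
  '3' = 0x33 → acc = 0x43
  '5' = 0x35 → acc = 0x76
  '7' = 0x37 → acc = 0x41
  ',' = 0x2C → acc = 0x6D
  '2' = 0x32 → acc = 0x5F
  '6' = 0x36 → acc = 0x69
  '.' = 0x2E → acc = 0x47
  '0' = 0x30 → acc = 0x77
Checksum = 0x77.

77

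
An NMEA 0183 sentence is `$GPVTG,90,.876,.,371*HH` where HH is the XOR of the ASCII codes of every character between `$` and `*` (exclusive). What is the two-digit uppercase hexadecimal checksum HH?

XOR the ASCII codes of the payload characters:
  'G' = 0x47 → acc = 0x47
  'P' = 0x50 → acc = 0x17
  'V' = 0x56 → acc = 0x41
  'T' = 0x54 → acc = 0x15
  'G' = 0x47 → acc = 0x52
  ',' = 0x2C → acc = 0x7E
  '9' = 0x39 → acc = 0x47
  '0' = 0x30 → acc = 0x77
  ',' = 0x2C → acc = 0x5B
  '.' = 0x2E → acc = 0x75
  '8' = 0x38 → acc = 0x4D
  '7' = 0x37 → acc = 0x7A
  '6' = 0x36 → acc = 0x4C
  ',' = 0x2C → acc = 0x60
  '.' = 0x2E → acc = 0x4E
  ',' = 0x2C → acc = 0x62
  '3' = 0x33 → acc = 0x51
  '7' = 0x37 → acc = 0x66
  '1' = 0x31 → acc = 0x57
Checksum = 0x57.

57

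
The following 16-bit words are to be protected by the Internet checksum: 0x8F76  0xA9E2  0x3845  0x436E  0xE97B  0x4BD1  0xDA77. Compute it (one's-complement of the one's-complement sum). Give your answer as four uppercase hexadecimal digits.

3B2E

One's-complement addition (fold any carry out of bit 15 back into bit 0):
  0x8F76 + 0xA9E2 = 0x13958 → wrap carry → 0x3959
  0x3959 + 0x3845 = 0x0719E
  0x719E + 0x436E = 0x0B50C
  0xB50C + 0xE97B = 0x19E87 → wrap carry → 0x9E88
  0x9E88 + 0x4BD1 = 0x0EA59
  0xEA59 + 0xDA77 = 0x1C4D0 → wrap carry → 0xC4D1
One's-complement sum = 0xC4D1.
Checksum = ~0xC4D1 & 0xFFFF = 0x3B2E.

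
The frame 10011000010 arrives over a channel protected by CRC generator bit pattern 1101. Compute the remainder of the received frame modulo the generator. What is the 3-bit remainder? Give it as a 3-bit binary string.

000

Modulo-2 division of 10011000010 by 1101:
  pos 0: 1001 XOR 1101 = 0100
  pos 1: 1001 XOR 1101 = 0100
  pos 2: 1000 XOR 1101 = 0101
  pos 3: 1010 XOR 1101 = 0111
  pos 4: 1110 XOR 1101 = 0011
  pos 6: 1101 XOR 1101 = 0000
Remainder = 000 (zero — the frame passes the CRC check).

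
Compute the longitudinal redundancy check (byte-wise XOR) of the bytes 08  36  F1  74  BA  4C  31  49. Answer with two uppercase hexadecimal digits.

35

XOR the bytes together:
  start with 0x08
  0x08 ⊕ 0x36 = 0x3E
  0x3E ⊕ 0xF1 = 0xCF
  0xCF ⊕ 0x74 = 0xBB
  0xBB ⊕ 0xBA = 0x01
  0x01 ⊕ 0x4C = 0x4D
  0x4D ⊕ 0x31 = 0x7C
  0x7C ⊕ 0x49 = 0x35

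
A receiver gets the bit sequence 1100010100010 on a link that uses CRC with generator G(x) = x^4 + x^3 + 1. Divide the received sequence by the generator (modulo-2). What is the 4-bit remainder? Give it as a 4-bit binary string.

Modulo-2 division of 1100010100010 by 11001:
  pos 0: 11000 XOR 11001 = 00001
  pos 4: 11010 XOR 11001 = 00011
  pos 7: 11001 XOR 11001 = 00000
Remainder = 0000 (zero — the frame passes the CRC check).

0000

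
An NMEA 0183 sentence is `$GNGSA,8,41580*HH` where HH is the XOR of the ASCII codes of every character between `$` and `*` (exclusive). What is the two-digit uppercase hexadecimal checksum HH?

5C

XOR the ASCII codes of the payload characters:
  'G' = 0x47 → acc = 0x47
  'N' = 0x4E → acc = 0x09
  'G' = 0x47 → acc = 0x4E
  'S' = 0x53 → acc = 0x1D
  'A' = 0x41 → acc = 0x5C
  ',' = 0x2C → acc = 0x70
  '8' = 0x38 → acc = 0x48
  ',' = 0x2C → acc = 0x64
  '4' = 0x34 → acc = 0x50
  '1' = 0x31 → acc = 0x61
  '5' = 0x35 → acc = 0x54
  '8' = 0x38 → acc = 0x6C
  '0' = 0x30 → acc = 0x5C
Checksum = 0x5C.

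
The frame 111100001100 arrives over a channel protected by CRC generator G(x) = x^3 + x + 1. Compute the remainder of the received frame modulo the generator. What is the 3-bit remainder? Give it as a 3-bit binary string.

100

Modulo-2 division of 111100001100 by 1011:
  pos 0: 1111 XOR 1011 = 0100
  pos 1: 1000 XOR 1011 = 0011
  pos 3: 1100 XOR 1011 = 0111
  pos 4: 1110 XOR 1011 = 0101
  pos 5: 1011 XOR 1011 = 0000
Remainder = 100 (nonzero — an error is detected).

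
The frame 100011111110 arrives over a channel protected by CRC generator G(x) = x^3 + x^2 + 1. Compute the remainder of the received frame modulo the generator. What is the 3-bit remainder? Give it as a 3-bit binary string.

Modulo-2 division of 100011111110 by 1101:
  pos 0: 1000 XOR 1101 = 0101
  pos 1: 1011 XOR 1101 = 0110
  pos 2: 1101 XOR 1101 = 0000
  pos 6: 1111 XOR 1101 = 0010
  pos 8: 1010 XOR 1101 = 0111
Remainder = 111 (nonzero — an error is detected).

111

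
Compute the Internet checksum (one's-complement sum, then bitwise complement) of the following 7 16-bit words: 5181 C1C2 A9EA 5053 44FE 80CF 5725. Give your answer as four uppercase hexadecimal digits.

One's-complement addition (fold any carry out of bit 15 back into bit 0):
  0x5181 + 0xC1C2 = 0x11343 → wrap carry → 0x1344
  0x1344 + 0xA9EA = 0x0BD2E
  0xBD2E + 0x5053 = 0x10D81 → wrap carry → 0x0D82
  0x0D82 + 0x44FE = 0x05280
  0x5280 + 0x80CF = 0x0D34F
  0xD34F + 0x5725 = 0x12A74 → wrap carry → 0x2A75
One's-complement sum = 0x2A75.
Checksum = ~0x2A75 & 0xFFFF = 0xD58A.

D58A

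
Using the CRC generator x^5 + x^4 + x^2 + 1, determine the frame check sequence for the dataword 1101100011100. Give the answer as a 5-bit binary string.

10101

Append 5 zeros: 110110001110000000. Divide by 110101 (XOR where the leading bit is 1):
  pos 0: 110110 XOR 110101 = 000011
  pos 4: 110011 XOR 110101 = 000110
  pos 7: 110100 XOR 110101 = 000001
  pos 12: 100000 XOR 110101 = 010101
Remainder (last 5 bits) = 10101. This is the CRC / FCS.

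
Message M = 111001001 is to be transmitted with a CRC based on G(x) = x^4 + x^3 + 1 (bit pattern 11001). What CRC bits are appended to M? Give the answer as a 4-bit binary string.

1010

Append 4 zeros: 1110010010000. Divide by 11001 (XOR where the leading bit is 1):
  pos 0: 11100 XOR 11001 = 00101
  pos 2: 10110 XOR 11001 = 01111
  pos 3: 11110 XOR 11001 = 00111
  pos 5: 11110 XOR 11001 = 00111
  pos 7: 11100 XOR 11001 = 00101
Remainder (last 4 bits) = 1010. This is the CRC / FCS.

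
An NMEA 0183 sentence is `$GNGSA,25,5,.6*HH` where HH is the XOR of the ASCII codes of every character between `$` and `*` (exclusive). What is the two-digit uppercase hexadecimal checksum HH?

5A

XOR the ASCII codes of the payload characters:
  'G' = 0x47 → acc = 0x47
  'N' = 0x4E → acc = 0x09
  'G' = 0x47 → acc = 0x4E
  'S' = 0x53 → acc = 0x1D
  'A' = 0x41 → acc = 0x5C
  ',' = 0x2C → acc = 0x70
  '2' = 0x32 → acc = 0x42
  '5' = 0x35 → acc = 0x77
  ',' = 0x2C → acc = 0x5B
  '5' = 0x35 → acc = 0x6E
  ',' = 0x2C → acc = 0x42
  '.' = 0x2E → acc = 0x6C
  '6' = 0x36 → acc = 0x5A
Checksum = 0x5A.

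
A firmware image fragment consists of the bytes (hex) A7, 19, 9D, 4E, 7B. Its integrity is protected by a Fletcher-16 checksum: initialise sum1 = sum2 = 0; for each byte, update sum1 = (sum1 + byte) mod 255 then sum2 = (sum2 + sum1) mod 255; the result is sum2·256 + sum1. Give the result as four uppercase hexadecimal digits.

9B28

Running sums (mod 255):
  after byte 0 (A7): sum1=167, sum2=167
  after byte 1 (19): sum1=192, sum2=104
  after byte 2 (9D): sum1=94, sum2=198
  after byte 3 (4E): sum1=172, sum2=115
  after byte 4 (7B): sum1=40, sum2=155
Checksum = sum2·256 + sum1 = 155·256 + 40 = 39720 = 0x9B28.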